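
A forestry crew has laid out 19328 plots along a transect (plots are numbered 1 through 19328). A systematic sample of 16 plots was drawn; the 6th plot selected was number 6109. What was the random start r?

69

k = 19328/16 = 1208
r = 6109 − (6−1)×1208 = 6109 − 6040 = 69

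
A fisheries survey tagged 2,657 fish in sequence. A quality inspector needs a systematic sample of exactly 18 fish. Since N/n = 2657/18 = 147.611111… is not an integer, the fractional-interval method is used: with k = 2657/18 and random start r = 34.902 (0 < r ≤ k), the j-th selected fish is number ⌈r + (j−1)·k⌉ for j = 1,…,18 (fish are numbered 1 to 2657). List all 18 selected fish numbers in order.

j=1: r + 0k = 34.902 → ⌈·⌉ = 35
j=2: r + 1k = 182.513111… → ⌈·⌉ = 183
j=3: r + 2k = 330.124222… → ⌈·⌉ = 331
j=4: r + 3k = 477.735333… → ⌈·⌉ = 478
j=5: r + 4k = 625.346444… → ⌈·⌉ = 626
j=6: r + 5k = 772.957555… → ⌈·⌉ = 773
j=7: r + 6k = 920.568666… → ⌈·⌉ = 921
j=8: r + 7k = 1068.179777… → ⌈·⌉ = 1069
j=9: r + 8k = 1215.790888… → ⌈·⌉ = 1216
j=10: r + 9k = 1363.402 → ⌈·⌉ = 1364
j=11: r + 10k = 1511.013111… → ⌈·⌉ = 1512
j=12: r + 11k = 1658.624222… → ⌈·⌉ = 1659
j=13: r + 12k = 1806.235333… → ⌈·⌉ = 1807
j=14: r + 13k = 1953.846444… → ⌈·⌉ = 1954
j=15: r + 14k = 2101.457555… → ⌈·⌉ = 2102
j=16: r + 15k = 2249.068666… → ⌈·⌉ = 2250
j=17: r + 16k = 2396.679777… → ⌈·⌉ = 2397
j=18: r + 17k = 2544.290888… → ⌈·⌉ = 2545

35, 183, 331, 478, 626, 773, 921, 1069, 1216, 1364, 1512, 1659, 1807, 1954, 2102, 2250, 2397, 2545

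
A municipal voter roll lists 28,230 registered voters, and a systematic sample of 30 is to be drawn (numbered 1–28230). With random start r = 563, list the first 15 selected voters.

563, 1504, 2445, 3386, 4327, 5268, 6209, 7150, 8091, 9032, 9973, 10914, 11855, 12796, 13737

k = N/n = 28230/30 = 941
voter 1: 563
voter 2: 563 + 941 = 1504
voter 3: 1504 + 941 = 2445
voter 4: 2445 + 941 = 3386
voter 5: 3386 + 941 = 4327
voter 6: 4327 + 941 = 5268
voter 7: 5268 + 941 = 6209
voter 8: 6209 + 941 = 7150
voter 9: 7150 + 941 = 8091
voter 10: 8091 + 941 = 9032
voter 11: 9032 + 941 = 9973
voter 12: 9973 + 941 = 10914
voter 13: 10914 + 941 = 11855
voter 14: 11855 + 941 = 12796
voter 15: 12796 + 941 = 13737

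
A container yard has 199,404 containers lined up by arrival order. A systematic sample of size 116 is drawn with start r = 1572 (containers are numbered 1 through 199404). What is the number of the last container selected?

199257

k = 199404/116 = 1719
116th selection = r + (116−1)·k = 1572 + 115×1719 = 1572 + 197685 = 199257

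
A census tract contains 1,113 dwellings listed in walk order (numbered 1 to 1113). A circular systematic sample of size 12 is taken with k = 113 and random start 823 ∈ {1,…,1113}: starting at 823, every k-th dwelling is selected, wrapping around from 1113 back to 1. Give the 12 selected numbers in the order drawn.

Selection 1: 823
Selection 2: 823 + 113 = 936
Selection 3: 936 + 113 = 1049
Selection 4: 1049 + 113 = 1162 → 1162 − 1113 = 49
Selection 5: 49 + 113 = 162
Selection 6: 162 + 113 = 275
Selection 7: 275 + 113 = 388
Selection 8: 388 + 113 = 501
Selection 9: 501 + 113 = 614
Selection 10: 614 + 113 = 727
Selection 11: 727 + 113 = 840
Selection 12: 840 + 113 = 953

823, 936, 1049, 49, 162, 275, 388, 501, 614, 727, 840, 953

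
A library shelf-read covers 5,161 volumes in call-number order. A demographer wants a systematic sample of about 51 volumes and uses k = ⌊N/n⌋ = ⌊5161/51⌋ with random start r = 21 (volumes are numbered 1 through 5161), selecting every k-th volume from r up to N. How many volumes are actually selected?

k = ⌊5161/51⌋ = 101
Achieved size = ⌊(5161 − 21)/101⌋ + 1 = ⌊5140/101⌋ + 1 = 50 + 1 = 51
(last selection: 21 + 50×101 = 5071 ≤ 5161; next would be 5172 > 5161)

51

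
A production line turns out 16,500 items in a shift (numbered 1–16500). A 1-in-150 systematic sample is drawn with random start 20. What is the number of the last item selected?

k = 150
110th selection = r + (110−1)·k = 20 + 109×150 = 20 + 16350 = 16370

16370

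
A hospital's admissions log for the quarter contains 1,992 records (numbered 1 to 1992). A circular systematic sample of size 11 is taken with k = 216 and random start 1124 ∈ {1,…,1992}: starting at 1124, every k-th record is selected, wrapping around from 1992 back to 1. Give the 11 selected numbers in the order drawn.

1124, 1340, 1556, 1772, 1988, 212, 428, 644, 860, 1076, 1292

Selection 1: 1124
Selection 2: 1124 + 216 = 1340
Selection 3: 1340 + 216 = 1556
Selection 4: 1556 + 216 = 1772
Selection 5: 1772 + 216 = 1988
Selection 6: 1988 + 216 = 2204 → 2204 − 1992 = 212
Selection 7: 212 + 216 = 428
Selection 8: 428 + 216 = 644
Selection 9: 644 + 216 = 860
Selection 10: 860 + 216 = 1076
Selection 11: 1076 + 216 = 1292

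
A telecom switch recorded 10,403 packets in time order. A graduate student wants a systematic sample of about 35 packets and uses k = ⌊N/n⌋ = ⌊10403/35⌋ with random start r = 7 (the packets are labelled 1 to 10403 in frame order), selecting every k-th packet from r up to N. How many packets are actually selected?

36

k = ⌊10403/35⌋ = 297
Achieved size = ⌊(10403 − 7)/297⌋ + 1 = ⌊10396/297⌋ + 1 = 35 + 1 = 36
(last selection: 7 + 35×297 = 10402 ≤ 10403; next would be 10699 > 10403)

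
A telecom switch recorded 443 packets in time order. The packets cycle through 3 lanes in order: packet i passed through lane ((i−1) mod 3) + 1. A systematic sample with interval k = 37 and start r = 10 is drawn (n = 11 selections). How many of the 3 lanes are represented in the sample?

Consecutive selections differ by k = 37, so their lane numbers differ by 37 mod 3 = 1.
gcd(37, 3) = 1, so the sample visits 3/1 = 3 distinct residues mod 3.
Start 10 is lane 1; the lanes hit are 1, 2, 3.

3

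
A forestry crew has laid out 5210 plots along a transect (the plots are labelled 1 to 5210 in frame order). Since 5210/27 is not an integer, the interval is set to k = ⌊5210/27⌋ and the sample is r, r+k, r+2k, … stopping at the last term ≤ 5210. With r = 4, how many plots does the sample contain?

k = ⌊5210/27⌋ = 192
Achieved size = ⌊(5210 − 4)/192⌋ + 1 = ⌊5206/192⌋ + 1 = 27 + 1 = 28
(last selection: 4 + 27×192 = 5188 ≤ 5210; next would be 5380 > 5210)

28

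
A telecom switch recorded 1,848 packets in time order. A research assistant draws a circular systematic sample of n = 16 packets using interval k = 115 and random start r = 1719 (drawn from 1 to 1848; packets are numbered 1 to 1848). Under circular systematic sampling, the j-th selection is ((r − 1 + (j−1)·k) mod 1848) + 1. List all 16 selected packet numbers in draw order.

Selection 1: 1719
Selection 2: 1719 + 115 = 1834
Selection 3: 1834 + 115 = 1949 → 1949 − 1848 = 101
Selection 4: 101 + 115 = 216
Selection 5: 216 + 115 = 331
Selection 6: 331 + 115 = 446
Selection 7: 446 + 115 = 561
Selection 8: 561 + 115 = 676
Selection 9: 676 + 115 = 791
Selection 10: 791 + 115 = 906
Selection 11: 906 + 115 = 1021
Selection 12: 1021 + 115 = 1136
Selection 13: 1136 + 115 = 1251
Selection 14: 1251 + 115 = 1366
Selection 15: 1366 + 115 = 1481
Selection 16: 1481 + 115 = 1596

1719, 1834, 101, 216, 331, 446, 561, 676, 791, 906, 1021, 1136, 1251, 1366, 1481, 1596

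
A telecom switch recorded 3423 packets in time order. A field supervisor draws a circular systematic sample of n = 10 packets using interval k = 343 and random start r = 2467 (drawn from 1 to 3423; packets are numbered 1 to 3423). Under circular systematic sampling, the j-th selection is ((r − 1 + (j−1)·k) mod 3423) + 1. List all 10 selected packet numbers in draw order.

Selection 1: 2467
Selection 2: 2467 + 343 = 2810
Selection 3: 2810 + 343 = 3153
Selection 4: 3153 + 343 = 3496 → 3496 − 3423 = 73
Selection 5: 73 + 343 = 416
Selection 6: 416 + 343 = 759
Selection 7: 759 + 343 = 1102
Selection 8: 1102 + 343 = 1445
Selection 9: 1445 + 343 = 1788
Selection 10: 1788 + 343 = 2131

2467, 2810, 3153, 73, 416, 759, 1102, 1445, 1788, 2131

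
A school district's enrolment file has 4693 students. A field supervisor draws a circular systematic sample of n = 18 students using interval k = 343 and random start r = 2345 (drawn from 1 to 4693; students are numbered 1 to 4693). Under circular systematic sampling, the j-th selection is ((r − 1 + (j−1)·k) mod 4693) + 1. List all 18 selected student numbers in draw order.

2345, 2688, 3031, 3374, 3717, 4060, 4403, 53, 396, 739, 1082, 1425, 1768, 2111, 2454, 2797, 3140, 3483

Selection 1: 2345
Selection 2: 2345 + 343 = 2688
Selection 3: 2688 + 343 = 3031
Selection 4: 3031 + 343 = 3374
Selection 5: 3374 + 343 = 3717
Selection 6: 3717 + 343 = 4060
Selection 7: 4060 + 343 = 4403
Selection 8: 4403 + 343 = 4746 → 4746 − 4693 = 53
Selection 9: 53 + 343 = 396
Selection 10: 396 + 343 = 739
Selection 11: 739 + 343 = 1082
Selection 12: 1082 + 343 = 1425
Selection 13: 1425 + 343 = 1768
Selection 14: 1768 + 343 = 2111
Selection 15: 2111 + 343 = 2454
Selection 16: 2454 + 343 = 2797
Selection 17: 2797 + 343 = 3140
Selection 18: 3140 + 343 = 3483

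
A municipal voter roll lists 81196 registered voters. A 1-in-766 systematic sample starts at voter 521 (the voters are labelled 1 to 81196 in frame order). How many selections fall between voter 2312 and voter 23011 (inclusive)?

27

k = 766
First selection ≥ 2312: 521 + ⌈(2312−521)/766⌉·766 = 521 + 3×766 = 2819
Last selection ≤ 23011: 521 + ⌊(23011−521)/766⌋·766 = 521 + 29×766 = 22735
Count = 29 − 3 + 1 = 27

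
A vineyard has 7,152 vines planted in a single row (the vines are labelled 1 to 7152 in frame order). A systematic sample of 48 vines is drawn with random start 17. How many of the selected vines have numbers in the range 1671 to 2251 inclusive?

3

k = 7152/48 = 149
First selection ≥ 1671: 17 + ⌈(1671−17)/149⌉·149 = 17 + 12×149 = 1805
Last selection ≤ 2251: 17 + ⌊(2251−17)/149⌋·149 = 17 + 14×149 = 2103
Count = 14 − 12 + 1 = 3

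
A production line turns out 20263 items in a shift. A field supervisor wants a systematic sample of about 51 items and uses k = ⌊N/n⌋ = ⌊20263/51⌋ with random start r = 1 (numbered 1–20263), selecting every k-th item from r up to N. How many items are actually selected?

52

k = ⌊20263/51⌋ = 397
Achieved size = ⌊(20263 − 1)/397⌋ + 1 = ⌊20262/397⌋ + 1 = 51 + 1 = 52
(last selection: 1 + 51×397 = 20248 ≤ 20263; next would be 20645 > 20263)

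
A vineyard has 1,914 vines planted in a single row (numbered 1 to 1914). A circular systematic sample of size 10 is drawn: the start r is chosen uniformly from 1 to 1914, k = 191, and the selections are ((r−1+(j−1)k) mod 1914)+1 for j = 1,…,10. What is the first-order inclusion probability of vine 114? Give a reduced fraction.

For each position j, as r ranges over 1…1914 the j-th selection hits every vine exactly once, so vine 114 is selected for exactly 10 of the 1914 starts.
Inclusion probability = 10/1914 = 5/957.

5/957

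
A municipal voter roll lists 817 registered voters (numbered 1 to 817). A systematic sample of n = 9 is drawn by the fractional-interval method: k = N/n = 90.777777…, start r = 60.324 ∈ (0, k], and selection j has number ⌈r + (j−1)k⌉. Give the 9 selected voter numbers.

j=1: r + 0k = 60.324 → ⌈·⌉ = 61
j=2: r + 1k = 151.101777… → ⌈·⌉ = 152
j=3: r + 2k = 241.879555… → ⌈·⌉ = 242
j=4: r + 3k = 332.657333… → ⌈·⌉ = 333
j=5: r + 4k = 423.435111… → ⌈·⌉ = 424
j=6: r + 5k = 514.212888… → ⌈·⌉ = 515
j=7: r + 6k = 604.990666… → ⌈·⌉ = 605
j=8: r + 7k = 695.768444… → ⌈·⌉ = 696
j=9: r + 8k = 786.546222… → ⌈·⌉ = 787

61, 152, 242, 333, 424, 515, 605, 696, 787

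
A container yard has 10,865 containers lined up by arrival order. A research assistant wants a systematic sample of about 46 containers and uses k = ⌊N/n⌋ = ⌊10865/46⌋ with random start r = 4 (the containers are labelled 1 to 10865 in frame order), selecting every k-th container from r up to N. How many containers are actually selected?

k = ⌊10865/46⌋ = 236
Achieved size = ⌊(10865 − 4)/236⌋ + 1 = ⌊10861/236⌋ + 1 = 46 + 1 = 47
(last selection: 4 + 46×236 = 10860 ≤ 10865; next would be 11096 > 10865)

47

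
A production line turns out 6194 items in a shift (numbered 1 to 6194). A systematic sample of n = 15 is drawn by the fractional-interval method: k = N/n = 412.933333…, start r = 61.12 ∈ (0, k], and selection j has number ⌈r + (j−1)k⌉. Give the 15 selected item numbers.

j=1: r + 0k = 61.12 → ⌈·⌉ = 62
j=2: r + 1k = 474.053333… → ⌈·⌉ = 475
j=3: r + 2k = 886.986666… → ⌈·⌉ = 887
j=4: r + 3k = 1299.92 → ⌈·⌉ = 1300
j=5: r + 4k = 1712.853333… → ⌈·⌉ = 1713
j=6: r + 5k = 2125.786666… → ⌈·⌉ = 2126
j=7: r + 6k = 2538.72 → ⌈·⌉ = 2539
j=8: r + 7k = 2951.653333… → ⌈·⌉ = 2952
j=9: r + 8k = 3364.586666… → ⌈·⌉ = 3365
j=10: r + 9k = 3777.52 → ⌈·⌉ = 3778
j=11: r + 10k = 4190.453333… → ⌈·⌉ = 4191
j=12: r + 11k = 4603.386666… → ⌈·⌉ = 4604
j=13: r + 12k = 5016.32 → ⌈·⌉ = 5017
j=14: r + 13k = 5429.253333… → ⌈·⌉ = 5430
j=15: r + 14k = 5842.186666… → ⌈·⌉ = 5843

62, 475, 887, 1300, 1713, 2126, 2539, 2952, 3365, 3778, 4191, 4604, 5017, 5430, 5843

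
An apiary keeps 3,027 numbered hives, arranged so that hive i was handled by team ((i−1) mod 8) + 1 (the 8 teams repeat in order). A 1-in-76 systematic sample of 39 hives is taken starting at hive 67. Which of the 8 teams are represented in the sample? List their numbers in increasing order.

3, 7

Consecutive selections differ by k = 76, so their team numbers differ by 76 mod 8 = 4.
gcd(76, 8) = 4, so the sample visits 8/4 = 2 distinct residues mod 8.
Start 67 is team 3; the teams hit are 3, 7.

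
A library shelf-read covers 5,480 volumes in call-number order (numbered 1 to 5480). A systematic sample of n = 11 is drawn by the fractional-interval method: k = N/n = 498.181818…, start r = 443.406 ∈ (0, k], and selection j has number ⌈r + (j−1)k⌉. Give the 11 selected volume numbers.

j=1: r + 0k = 443.406 → ⌈·⌉ = 444
j=2: r + 1k = 941.587818… → ⌈·⌉ = 942
j=3: r + 2k = 1439.769636… → ⌈·⌉ = 1440
j=4: r + 3k = 1937.951454… → ⌈·⌉ = 1938
j=5: r + 4k = 2436.133272… → ⌈·⌉ = 2437
j=6: r + 5k = 2934.315090… → ⌈·⌉ = 2935
j=7: r + 6k = 3432.496909… → ⌈·⌉ = 3433
j=8: r + 7k = 3930.678727… → ⌈·⌉ = 3931
j=9: r + 8k = 4428.860545… → ⌈·⌉ = 4429
j=10: r + 9k = 4927.042363… → ⌈·⌉ = 4928
j=11: r + 10k = 5425.224181… → ⌈·⌉ = 5426

444, 942, 1440, 1938, 2437, 2935, 3433, 3931, 4429, 4928, 5426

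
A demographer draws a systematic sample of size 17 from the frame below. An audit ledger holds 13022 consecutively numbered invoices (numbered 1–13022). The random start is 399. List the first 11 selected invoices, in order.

399, 1165, 1931, 2697, 3463, 4229, 4995, 5761, 6527, 7293, 8059

k = N/n = 13022/17 = 766
invoice 1: 399
invoice 2: 399 + 766 = 1165
invoice 3: 1165 + 766 = 1931
invoice 4: 1931 + 766 = 2697
invoice 5: 2697 + 766 = 3463
invoice 6: 3463 + 766 = 4229
invoice 7: 4229 + 766 = 4995
invoice 8: 4995 + 766 = 5761
invoice 9: 5761 + 766 = 6527
invoice 10: 6527 + 766 = 7293
invoice 11: 7293 + 766 = 8059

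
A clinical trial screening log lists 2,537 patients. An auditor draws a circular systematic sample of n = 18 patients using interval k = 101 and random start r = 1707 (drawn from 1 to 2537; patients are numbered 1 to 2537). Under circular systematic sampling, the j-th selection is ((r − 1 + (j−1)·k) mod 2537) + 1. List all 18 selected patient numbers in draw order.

Selection 1: 1707
Selection 2: 1707 + 101 = 1808
Selection 3: 1808 + 101 = 1909
Selection 4: 1909 + 101 = 2010
Selection 5: 2010 + 101 = 2111
Selection 6: 2111 + 101 = 2212
Selection 7: 2212 + 101 = 2313
Selection 8: 2313 + 101 = 2414
Selection 9: 2414 + 101 = 2515
Selection 10: 2515 + 101 = 2616 → 2616 − 2537 = 79
Selection 11: 79 + 101 = 180
Selection 12: 180 + 101 = 281
Selection 13: 281 + 101 = 382
Selection 14: 382 + 101 = 483
Selection 15: 483 + 101 = 584
Selection 16: 584 + 101 = 685
Selection 17: 685 + 101 = 786
Selection 18: 786 + 101 = 887

1707, 1808, 1909, 2010, 2111, 2212, 2313, 2414, 2515, 79, 180, 281, 382, 483, 584, 685, 786, 887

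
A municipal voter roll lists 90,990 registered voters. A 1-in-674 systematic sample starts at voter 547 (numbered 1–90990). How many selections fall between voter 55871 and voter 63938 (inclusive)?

k = 674
First selection ≥ 55871: 547 + ⌈(55871−547)/674⌉·674 = 547 + 83×674 = 56489
Last selection ≤ 63938: 547 + ⌊(63938−547)/674⌋·674 = 547 + 94×674 = 63903
Count = 94 − 83 + 1 = 12

12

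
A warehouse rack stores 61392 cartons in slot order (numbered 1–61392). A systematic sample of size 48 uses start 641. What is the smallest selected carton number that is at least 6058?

k = 61392/48 = 1279
Steps past start: ⌈(6058 − 641)/1279⌉ = ⌈5417/1279⌉ = 5
Selected carton: 641 + 5×1279 = 7036

7036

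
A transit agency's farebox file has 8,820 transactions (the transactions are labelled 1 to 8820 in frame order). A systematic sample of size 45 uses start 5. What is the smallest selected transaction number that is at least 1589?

1769

k = 8820/45 = 196
Steps past start: ⌈(1589 − 5)/196⌉ = ⌈1584/196⌉ = 9
Selected transaction: 5 + 9×196 = 1769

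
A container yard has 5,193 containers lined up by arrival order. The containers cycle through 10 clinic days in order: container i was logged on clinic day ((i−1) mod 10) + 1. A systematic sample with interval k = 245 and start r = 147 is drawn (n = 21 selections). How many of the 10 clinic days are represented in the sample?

2

Consecutive selections differ by k = 245, so their clinic day numbers differ by 245 mod 10 = 5.
gcd(245, 10) = 5, so the sample visits 10/5 = 2 distinct residues mod 10.
Start 147 is clinic day 7; the clinic days hit are 2, 7.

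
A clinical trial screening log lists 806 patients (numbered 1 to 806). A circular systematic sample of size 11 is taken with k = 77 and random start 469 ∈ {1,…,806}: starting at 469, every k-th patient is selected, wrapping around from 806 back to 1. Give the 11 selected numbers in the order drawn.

Selection 1: 469
Selection 2: 469 + 77 = 546
Selection 3: 546 + 77 = 623
Selection 4: 623 + 77 = 700
Selection 5: 700 + 77 = 777
Selection 6: 777 + 77 = 854 → 854 − 806 = 48
Selection 7: 48 + 77 = 125
Selection 8: 125 + 77 = 202
Selection 9: 202 + 77 = 279
Selection 10: 279 + 77 = 356
Selection 11: 356 + 77 = 433

469, 546, 623, 700, 777, 48, 125, 202, 279, 356, 433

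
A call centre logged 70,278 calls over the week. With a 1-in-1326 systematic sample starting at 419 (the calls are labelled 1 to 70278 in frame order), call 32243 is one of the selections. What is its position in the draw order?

25

k = 1326
position = (32243 − 419)/1326 + 1 = 31824/1326 + 1 = 24 + 1 = 25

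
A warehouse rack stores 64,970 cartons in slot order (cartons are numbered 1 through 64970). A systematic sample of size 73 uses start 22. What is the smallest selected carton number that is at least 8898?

k = 64970/73 = 890
Steps past start: ⌈(8898 − 22)/890⌉ = ⌈8876/890⌉ = 10
Selected carton: 22 + 10×890 = 8922

8922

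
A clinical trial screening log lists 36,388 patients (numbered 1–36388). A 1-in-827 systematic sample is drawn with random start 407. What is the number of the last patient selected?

35968

k = 827
44th selection = r + (44−1)·k = 407 + 43×827 = 407 + 35561 = 35968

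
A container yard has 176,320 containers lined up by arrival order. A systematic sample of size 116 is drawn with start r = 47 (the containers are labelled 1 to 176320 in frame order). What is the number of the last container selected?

174847

k = 176320/116 = 1520
116th selection = r + (116−1)·k = 47 + 115×1520 = 47 + 174800 = 174847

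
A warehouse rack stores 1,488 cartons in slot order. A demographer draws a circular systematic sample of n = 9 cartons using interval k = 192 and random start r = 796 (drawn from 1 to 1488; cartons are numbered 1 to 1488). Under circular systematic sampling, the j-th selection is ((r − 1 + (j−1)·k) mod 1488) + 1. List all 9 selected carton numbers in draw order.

796, 988, 1180, 1372, 76, 268, 460, 652, 844

Selection 1: 796
Selection 2: 796 + 192 = 988
Selection 3: 988 + 192 = 1180
Selection 4: 1180 + 192 = 1372
Selection 5: 1372 + 192 = 1564 → 1564 − 1488 = 76
Selection 6: 76 + 192 = 268
Selection 7: 268 + 192 = 460
Selection 8: 460 + 192 = 652
Selection 9: 652 + 192 = 844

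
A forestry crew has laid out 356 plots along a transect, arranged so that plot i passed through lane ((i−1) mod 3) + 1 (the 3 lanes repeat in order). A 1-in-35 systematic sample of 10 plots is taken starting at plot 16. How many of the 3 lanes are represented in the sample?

3

Consecutive selections differ by k = 35, so their lane numbers differ by 35 mod 3 = 2.
gcd(35, 3) = 1, so the sample visits 3/1 = 3 distinct residues mod 3.
Start 16 is lane 1; the lanes hit are 1, 2, 3.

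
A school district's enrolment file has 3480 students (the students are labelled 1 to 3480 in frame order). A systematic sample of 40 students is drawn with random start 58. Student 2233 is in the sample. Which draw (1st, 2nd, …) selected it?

k = 3480/40 = 87
position = (2233 − 58)/87 + 1 = 2175/87 + 1 = 25 + 1 = 26

26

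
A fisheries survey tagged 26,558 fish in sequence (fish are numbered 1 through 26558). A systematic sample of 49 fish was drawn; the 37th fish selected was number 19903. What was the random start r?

391

k = 26558/49 = 542
r = 19903 − (37−1)×542 = 19903 − 19512 = 391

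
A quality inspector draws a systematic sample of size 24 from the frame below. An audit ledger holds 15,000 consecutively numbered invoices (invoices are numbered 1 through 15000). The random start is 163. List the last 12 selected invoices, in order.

7663, 8288, 8913, 9538, 10163, 10788, 11413, 12038, 12663, 13288, 13913, 14538

k = N/n = 15000/24 = 625
13th selection = 163 + 12×625 = 7663
14th: 7663 + 625 = 8288
15th: 8288 + 625 = 8913
16th: 8913 + 625 = 9538
17th: 9538 + 625 = 10163
18th: 10163 + 625 = 10788
19th: 10788 + 625 = 11413
20th: 11413 + 625 = 12038
21st: 12038 + 625 = 12663
22nd: 12663 + 625 = 13288
23rd: 13288 + 625 = 13913
24th: 13913 + 625 = 14538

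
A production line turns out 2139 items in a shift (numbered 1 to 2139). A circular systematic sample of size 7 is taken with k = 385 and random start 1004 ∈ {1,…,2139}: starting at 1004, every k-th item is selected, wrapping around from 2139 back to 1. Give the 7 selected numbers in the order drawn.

Selection 1: 1004
Selection 2: 1004 + 385 = 1389
Selection 3: 1389 + 385 = 1774
Selection 4: 1774 + 385 = 2159 → 2159 − 2139 = 20
Selection 5: 20 + 385 = 405
Selection 6: 405 + 385 = 790
Selection 7: 790 + 385 = 1175

1004, 1389, 1774, 20, 405, 790, 1175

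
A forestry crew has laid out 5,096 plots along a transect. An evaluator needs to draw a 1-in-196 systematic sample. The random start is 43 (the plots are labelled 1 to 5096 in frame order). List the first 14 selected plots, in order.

plot 1: 43
plot 2: 43 + 196 = 239
plot 3: 239 + 196 = 435
plot 4: 435 + 196 = 631
plot 5: 631 + 196 = 827
plot 6: 827 + 196 = 1023
plot 7: 1023 + 196 = 1219
plot 8: 1219 + 196 = 1415
plot 9: 1415 + 196 = 1611
plot 10: 1611 + 196 = 1807
plot 11: 1807 + 196 = 2003
plot 12: 2003 + 196 = 2199
plot 13: 2199 + 196 = 2395
plot 14: 2395 + 196 = 2591

43, 239, 435, 631, 827, 1023, 1219, 1415, 1611, 1807, 2003, 2199, 2395, 2591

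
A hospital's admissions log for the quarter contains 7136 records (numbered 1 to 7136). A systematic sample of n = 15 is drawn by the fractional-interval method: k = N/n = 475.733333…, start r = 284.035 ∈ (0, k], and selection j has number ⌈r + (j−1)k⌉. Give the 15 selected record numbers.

285, 760, 1236, 1712, 2187, 2663, 3139, 3615, 4090, 4566, 5042, 5518, 5993, 6469, 6945

j=1: r + 0k = 284.035 → ⌈·⌉ = 285
j=2: r + 1k = 759.768333… → ⌈·⌉ = 760
j=3: r + 2k = 1235.501666… → ⌈·⌉ = 1236
j=4: r + 3k = 1711.235 → ⌈·⌉ = 1712
j=5: r + 4k = 2186.968333… → ⌈·⌉ = 2187
j=6: r + 5k = 2662.701666… → ⌈·⌉ = 2663
j=7: r + 6k = 3138.435 → ⌈·⌉ = 3139
j=8: r + 7k = 3614.168333… → ⌈·⌉ = 3615
j=9: r + 8k = 4089.901666… → ⌈·⌉ = 4090
j=10: r + 9k = 4565.635 → ⌈·⌉ = 4566
j=11: r + 10k = 5041.368333… → ⌈·⌉ = 5042
j=12: r + 11k = 5517.101666… → ⌈·⌉ = 5518
j=13: r + 12k = 5992.835 → ⌈·⌉ = 5993
j=14: r + 13k = 6468.568333… → ⌈·⌉ = 6469
j=15: r + 14k = 6944.301666… → ⌈·⌉ = 6945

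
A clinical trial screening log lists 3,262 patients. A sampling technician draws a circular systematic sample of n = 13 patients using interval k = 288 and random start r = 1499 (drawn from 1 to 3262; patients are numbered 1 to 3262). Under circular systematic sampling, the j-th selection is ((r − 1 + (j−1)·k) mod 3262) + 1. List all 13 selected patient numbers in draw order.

1499, 1787, 2075, 2363, 2651, 2939, 3227, 253, 541, 829, 1117, 1405, 1693

Selection 1: 1499
Selection 2: 1499 + 288 = 1787
Selection 3: 1787 + 288 = 2075
Selection 4: 2075 + 288 = 2363
Selection 5: 2363 + 288 = 2651
Selection 6: 2651 + 288 = 2939
Selection 7: 2939 + 288 = 3227
Selection 8: 3227 + 288 = 3515 → 3515 − 3262 = 253
Selection 9: 253 + 288 = 541
Selection 10: 541 + 288 = 829
Selection 11: 829 + 288 = 1117
Selection 12: 1117 + 288 = 1405
Selection 13: 1405 + 288 = 1693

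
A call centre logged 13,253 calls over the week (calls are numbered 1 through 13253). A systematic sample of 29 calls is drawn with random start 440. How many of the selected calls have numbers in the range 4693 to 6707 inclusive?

k = 13253/29 = 457
First selection ≥ 4693: 440 + ⌈(4693−440)/457⌉·457 = 440 + 10×457 = 5010
Last selection ≤ 6707: 440 + ⌊(6707−440)/457⌋·457 = 440 + 13×457 = 6381
Count = 13 − 10 + 1 = 4

4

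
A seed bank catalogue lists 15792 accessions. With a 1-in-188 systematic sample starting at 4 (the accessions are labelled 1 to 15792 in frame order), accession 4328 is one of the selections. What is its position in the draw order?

k = 188
position = (4328 − 4)/188 + 1 = 4324/188 + 1 = 23 + 1 = 24

24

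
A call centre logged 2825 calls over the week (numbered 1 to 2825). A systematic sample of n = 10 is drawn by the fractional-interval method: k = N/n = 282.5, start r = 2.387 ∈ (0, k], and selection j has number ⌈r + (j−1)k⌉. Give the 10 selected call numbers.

3, 285, 568, 850, 1133, 1415, 1698, 1980, 2263, 2545

j=1: r + 0k = 2.387 → ⌈·⌉ = 3
j=2: r + 1k = 284.887 → ⌈·⌉ = 285
j=3: r + 2k = 567.387 → ⌈·⌉ = 568
j=4: r + 3k = 849.887 → ⌈·⌉ = 850
j=5: r + 4k = 1132.387 → ⌈·⌉ = 1133
j=6: r + 5k = 1414.887 → ⌈·⌉ = 1415
j=7: r + 6k = 1697.387 → ⌈·⌉ = 1698
j=8: r + 7k = 1979.887 → ⌈·⌉ = 1980
j=9: r + 8k = 2262.387 → ⌈·⌉ = 2263
j=10: r + 9k = 2544.887 → ⌈·⌉ = 2545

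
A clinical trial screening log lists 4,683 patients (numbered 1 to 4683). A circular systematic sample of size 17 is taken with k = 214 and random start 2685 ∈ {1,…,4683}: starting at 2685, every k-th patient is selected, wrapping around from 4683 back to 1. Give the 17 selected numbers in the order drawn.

Selection 1: 2685
Selection 2: 2685 + 214 = 2899
Selection 3: 2899 + 214 = 3113
Selection 4: 3113 + 214 = 3327
Selection 5: 3327 + 214 = 3541
Selection 6: 3541 + 214 = 3755
Selection 7: 3755 + 214 = 3969
Selection 8: 3969 + 214 = 4183
Selection 9: 4183 + 214 = 4397
Selection 10: 4397 + 214 = 4611
Selection 11: 4611 + 214 = 4825 → 4825 − 4683 = 142
Selection 12: 142 + 214 = 356
Selection 13: 356 + 214 = 570
Selection 14: 570 + 214 = 784
Selection 15: 784 + 214 = 998
Selection 16: 998 + 214 = 1212
Selection 17: 1212 + 214 = 1426

2685, 2899, 3113, 3327, 3541, 3755, 3969, 4183, 4397, 4611, 142, 356, 570, 784, 998, 1212, 1426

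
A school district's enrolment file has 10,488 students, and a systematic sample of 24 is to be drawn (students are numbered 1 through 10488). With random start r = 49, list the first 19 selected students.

k = N/n = 10488/24 = 437
student 1: 49
student 2: 49 + 437 = 486
student 3: 486 + 437 = 923
student 4: 923 + 437 = 1360
student 5: 1360 + 437 = 1797
student 6: 1797 + 437 = 2234
student 7: 2234 + 437 = 2671
student 8: 2671 + 437 = 3108
student 9: 3108 + 437 = 3545
student 10: 3545 + 437 = 3982
student 11: 3982 + 437 = 4419
student 12: 4419 + 437 = 4856
student 13: 4856 + 437 = 5293
student 14: 5293 + 437 = 5730
student 15: 5730 + 437 = 6167
student 16: 6167 + 437 = 6604
student 17: 6604 + 437 = 7041
student 18: 7041 + 437 = 7478
student 19: 7478 + 437 = 7915

49, 486, 923, 1360, 1797, 2234, 2671, 3108, 3545, 3982, 4419, 4856, 5293, 5730, 6167, 6604, 7041, 7478, 7915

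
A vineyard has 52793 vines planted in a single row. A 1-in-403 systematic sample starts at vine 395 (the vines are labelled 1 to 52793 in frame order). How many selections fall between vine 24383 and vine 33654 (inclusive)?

k = 403
First selection ≥ 24383: 395 + ⌈(24383−395)/403⌉·403 = 395 + 60×403 = 24575
Last selection ≤ 33654: 395 + ⌊(33654−395)/403⌋·403 = 395 + 82×403 = 33441
Count = 82 − 60 + 1 = 23

23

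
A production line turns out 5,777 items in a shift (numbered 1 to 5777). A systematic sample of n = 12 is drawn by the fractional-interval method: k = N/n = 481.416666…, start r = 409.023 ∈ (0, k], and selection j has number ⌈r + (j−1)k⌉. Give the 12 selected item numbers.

j=1: r + 0k = 409.023 → ⌈·⌉ = 410
j=2: r + 1k = 890.439666… → ⌈·⌉ = 891
j=3: r + 2k = 1371.856333… → ⌈·⌉ = 1372
j=4: r + 3k = 1853.273 → ⌈·⌉ = 1854
j=5: r + 4k = 2334.689666… → ⌈·⌉ = 2335
j=6: r + 5k = 2816.106333… → ⌈·⌉ = 2817
j=7: r + 6k = 3297.523 → ⌈·⌉ = 3298
j=8: r + 7k = 3778.939666… → ⌈·⌉ = 3779
j=9: r + 8k = 4260.356333… → ⌈·⌉ = 4261
j=10: r + 9k = 4741.773 → ⌈·⌉ = 4742
j=11: r + 10k = 5223.189666… → ⌈·⌉ = 5224
j=12: r + 11k = 5704.606333… → ⌈·⌉ = 5705

410, 891, 1372, 1854, 2335, 2817, 3298, 3779, 4261, 4742, 5224, 5705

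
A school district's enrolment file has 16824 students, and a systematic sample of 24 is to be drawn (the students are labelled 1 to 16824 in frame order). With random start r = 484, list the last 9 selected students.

10999, 11700, 12401, 13102, 13803, 14504, 15205, 15906, 16607

k = N/n = 16824/24 = 701
16th selection = 484 + 15×701 = 10999
17th: 10999 + 701 = 11700
18th: 11700 + 701 = 12401
19th: 12401 + 701 = 13102
20th: 13102 + 701 = 13803
21st: 13803 + 701 = 14504
22nd: 14504 + 701 = 15205
23rd: 15205 + 701 = 15906
24th: 15906 + 701 = 16607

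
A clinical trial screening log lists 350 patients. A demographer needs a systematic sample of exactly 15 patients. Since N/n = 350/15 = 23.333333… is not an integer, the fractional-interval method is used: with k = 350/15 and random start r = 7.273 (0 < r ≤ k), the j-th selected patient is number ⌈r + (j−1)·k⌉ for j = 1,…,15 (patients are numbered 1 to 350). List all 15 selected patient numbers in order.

8, 31, 54, 78, 101, 124, 148, 171, 194, 218, 241, 264, 288, 311, 334

j=1: r + 0k = 7.273 → ⌈·⌉ = 8
j=2: r + 1k = 30.606333… → ⌈·⌉ = 31
j=3: r + 2k = 53.939666… → ⌈·⌉ = 54
j=4: r + 3k = 77.273 → ⌈·⌉ = 78
j=5: r + 4k = 100.606333… → ⌈·⌉ = 101
j=6: r + 5k = 123.939666… → ⌈·⌉ = 124
j=7: r + 6k = 147.273 → ⌈·⌉ = 148
j=8: r + 7k = 170.606333… → ⌈·⌉ = 171
j=9: r + 8k = 193.939666… → ⌈·⌉ = 194
j=10: r + 9k = 217.273 → ⌈·⌉ = 218
j=11: r + 10k = 240.606333… → ⌈·⌉ = 241
j=12: r + 11k = 263.939666… → ⌈·⌉ = 264
j=13: r + 12k = 287.273 → ⌈·⌉ = 288
j=14: r + 13k = 310.606333… → ⌈·⌉ = 311
j=15: r + 14k = 333.939666… → ⌈·⌉ = 334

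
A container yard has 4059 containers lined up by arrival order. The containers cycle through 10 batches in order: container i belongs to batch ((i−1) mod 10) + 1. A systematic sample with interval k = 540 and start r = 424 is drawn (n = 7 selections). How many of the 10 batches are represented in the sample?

1

Consecutive selections differ by k = 540, so their batch numbers differ by 540 mod 10 = 0.
gcd(540, 10) = 10, so the sample visits 10/10 = 1 distinct residues mod 10.
Start 424 is batch 4; the batches hit are 4.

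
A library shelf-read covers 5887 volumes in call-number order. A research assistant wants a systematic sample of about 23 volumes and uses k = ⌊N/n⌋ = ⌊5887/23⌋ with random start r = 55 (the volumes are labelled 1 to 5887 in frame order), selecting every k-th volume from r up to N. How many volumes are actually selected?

k = ⌊5887/23⌋ = 255
Achieved size = ⌊(5887 − 55)/255⌋ + 1 = ⌊5832/255⌋ + 1 = 22 + 1 = 23
(last selection: 55 + 22×255 = 5665 ≤ 5887; next would be 5920 > 5887)

23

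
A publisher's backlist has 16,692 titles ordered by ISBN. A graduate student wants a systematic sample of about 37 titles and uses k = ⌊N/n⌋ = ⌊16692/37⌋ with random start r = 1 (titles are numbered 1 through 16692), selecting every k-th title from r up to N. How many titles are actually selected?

k = ⌊16692/37⌋ = 451
Achieved size = ⌊(16692 − 1)/451⌋ + 1 = ⌊16691/451⌋ + 1 = 37 + 1 = 38
(last selection: 1 + 37×451 = 16688 ≤ 16692; next would be 17139 > 16692)

38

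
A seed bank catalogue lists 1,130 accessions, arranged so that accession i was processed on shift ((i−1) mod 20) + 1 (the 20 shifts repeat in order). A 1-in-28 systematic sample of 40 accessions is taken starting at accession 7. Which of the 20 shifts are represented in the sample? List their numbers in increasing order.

3, 7, 11, 15, 19

Consecutive selections differ by k = 28, so their shift numbers differ by 28 mod 20 = 8.
gcd(28, 20) = 4, so the sample visits 20/4 = 5 distinct residues mod 20.
Start 7 is shift 7; the shifts hit are 3, 7, 11, 15, 19.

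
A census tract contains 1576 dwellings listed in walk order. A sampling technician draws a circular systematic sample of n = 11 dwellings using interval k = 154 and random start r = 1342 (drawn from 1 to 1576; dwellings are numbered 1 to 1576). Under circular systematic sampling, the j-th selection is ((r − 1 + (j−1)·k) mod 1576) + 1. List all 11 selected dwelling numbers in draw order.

1342, 1496, 74, 228, 382, 536, 690, 844, 998, 1152, 1306

Selection 1: 1342
Selection 2: 1342 + 154 = 1496
Selection 3: 1496 + 154 = 1650 → 1650 − 1576 = 74
Selection 4: 74 + 154 = 228
Selection 5: 228 + 154 = 382
Selection 6: 382 + 154 = 536
Selection 7: 536 + 154 = 690
Selection 8: 690 + 154 = 844
Selection 9: 844 + 154 = 998
Selection 10: 998 + 154 = 1152
Selection 11: 1152 + 154 = 1306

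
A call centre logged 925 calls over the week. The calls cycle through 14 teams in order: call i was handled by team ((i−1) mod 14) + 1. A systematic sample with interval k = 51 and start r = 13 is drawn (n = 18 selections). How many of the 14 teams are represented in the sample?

14

Consecutive selections differ by k = 51, so their team numbers differ by 51 mod 14 = 9.
gcd(51, 14) = 1, so the sample visits 14/1 = 14 distinct residues mod 14.
Start 13 is team 13; the teams hit are 1, 2, 3, 4, 5, 6, 7, 8, 9, 10, 11, 12, 13, 14.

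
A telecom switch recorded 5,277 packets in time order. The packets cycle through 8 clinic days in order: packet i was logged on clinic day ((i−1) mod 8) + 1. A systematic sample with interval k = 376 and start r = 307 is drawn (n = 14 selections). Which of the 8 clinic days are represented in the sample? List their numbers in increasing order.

3

Consecutive selections differ by k = 376, so their clinic day numbers differ by 376 mod 8 = 0.
gcd(376, 8) = 8, so the sample visits 8/8 = 1 distinct residues mod 8.
Start 307 is clinic day 3; the clinic days hit are 3.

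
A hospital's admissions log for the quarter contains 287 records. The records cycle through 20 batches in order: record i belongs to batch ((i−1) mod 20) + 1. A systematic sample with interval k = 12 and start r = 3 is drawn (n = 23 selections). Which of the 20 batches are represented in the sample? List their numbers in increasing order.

3, 7, 11, 15, 19

Consecutive selections differ by k = 12, so their batch numbers differ by 12 mod 20 = 12.
gcd(12, 20) = 4, so the sample visits 20/4 = 5 distinct residues mod 20.
Start 3 is batch 3; the batches hit are 3, 7, 11, 15, 19.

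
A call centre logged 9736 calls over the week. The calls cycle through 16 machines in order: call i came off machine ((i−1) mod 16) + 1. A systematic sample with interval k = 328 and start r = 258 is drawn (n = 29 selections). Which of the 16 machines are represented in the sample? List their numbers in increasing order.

Consecutive selections differ by k = 328, so their machine numbers differ by 328 mod 16 = 8.
gcd(328, 16) = 8, so the sample visits 16/8 = 2 distinct residues mod 16.
Start 258 is machine 2; the machines hit are 2, 10.

2, 10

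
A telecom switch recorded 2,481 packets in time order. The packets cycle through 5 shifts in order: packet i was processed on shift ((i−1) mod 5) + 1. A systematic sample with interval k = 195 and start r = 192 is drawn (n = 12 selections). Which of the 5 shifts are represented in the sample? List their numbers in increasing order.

2

Consecutive selections differ by k = 195, so their shift numbers differ by 195 mod 5 = 0.
gcd(195, 5) = 5, so the sample visits 5/5 = 1 distinct residues mod 5.
Start 192 is shift 2; the shifts hit are 2.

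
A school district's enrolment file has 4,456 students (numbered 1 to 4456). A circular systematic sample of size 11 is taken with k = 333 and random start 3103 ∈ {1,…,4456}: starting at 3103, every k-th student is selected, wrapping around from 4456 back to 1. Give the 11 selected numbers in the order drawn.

3103, 3436, 3769, 4102, 4435, 312, 645, 978, 1311, 1644, 1977

Selection 1: 3103
Selection 2: 3103 + 333 = 3436
Selection 3: 3436 + 333 = 3769
Selection 4: 3769 + 333 = 4102
Selection 5: 4102 + 333 = 4435
Selection 6: 4435 + 333 = 4768 → 4768 − 4456 = 312
Selection 7: 312 + 333 = 645
Selection 8: 645 + 333 = 978
Selection 9: 978 + 333 = 1311
Selection 10: 1311 + 333 = 1644
Selection 11: 1644 + 333 = 1977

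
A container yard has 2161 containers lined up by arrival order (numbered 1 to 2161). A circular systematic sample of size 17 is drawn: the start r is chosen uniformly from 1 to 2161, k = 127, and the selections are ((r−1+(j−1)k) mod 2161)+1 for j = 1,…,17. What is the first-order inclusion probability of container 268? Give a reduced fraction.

For each position j, as r ranges over 1…2161 the j-th selection hits every container exactly once, so container 268 is selected for exactly 17 of the 2161 starts.
Inclusion probability = 17/2161.

17/2161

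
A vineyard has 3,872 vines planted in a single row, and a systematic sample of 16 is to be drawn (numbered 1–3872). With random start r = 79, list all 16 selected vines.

79, 321, 563, 805, 1047, 1289, 1531, 1773, 2015, 2257, 2499, 2741, 2983, 3225, 3467, 3709

k = N/n = 3872/16 = 242
vine 1: 79
vine 2: 79 + 242 = 321
vine 3: 321 + 242 = 563
vine 4: 563 + 242 = 805
vine 5: 805 + 242 = 1047
vine 6: 1047 + 242 = 1289
vine 7: 1289 + 242 = 1531
vine 8: 1531 + 242 = 1773
vine 9: 1773 + 242 = 2015
vine 10: 2015 + 242 = 2257
vine 11: 2257 + 242 = 2499
vine 12: 2499 + 242 = 2741
vine 13: 2741 + 242 = 2983
vine 14: 2983 + 242 = 3225
vine 15: 3225 + 242 = 3467
vine 16: 3467 + 242 = 3709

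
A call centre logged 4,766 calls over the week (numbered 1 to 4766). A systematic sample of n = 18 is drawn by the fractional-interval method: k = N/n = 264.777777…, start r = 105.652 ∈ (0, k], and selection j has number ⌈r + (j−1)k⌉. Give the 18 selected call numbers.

106, 371, 636, 900, 1165, 1430, 1695, 1960, 2224, 2489, 2754, 3019, 3283, 3548, 3813, 4078, 4343, 4607

j=1: r + 0k = 105.652 → ⌈·⌉ = 106
j=2: r + 1k = 370.429777… → ⌈·⌉ = 371
j=3: r + 2k = 635.207555… → ⌈·⌉ = 636
j=4: r + 3k = 899.985333… → ⌈·⌉ = 900
j=5: r + 4k = 1164.763111… → ⌈·⌉ = 1165
j=6: r + 5k = 1429.540888… → ⌈·⌉ = 1430
j=7: r + 6k = 1694.318666… → ⌈·⌉ = 1695
j=8: r + 7k = 1959.096444… → ⌈·⌉ = 1960
j=9: r + 8k = 2223.874222… → ⌈·⌉ = 2224
j=10: r + 9k = 2488.652 → ⌈·⌉ = 2489
j=11: r + 10k = 2753.429777… → ⌈·⌉ = 2754
j=12: r + 11k = 3018.207555… → ⌈·⌉ = 3019
j=13: r + 12k = 3282.985333… → ⌈·⌉ = 3283
j=14: r + 13k = 3547.763111… → ⌈·⌉ = 3548
j=15: r + 14k = 3812.540888… → ⌈·⌉ = 3813
j=16: r + 15k = 4077.318666… → ⌈·⌉ = 4078
j=17: r + 16k = 4342.096444… → ⌈·⌉ = 4343
j=18: r + 17k = 4606.874222… → ⌈·⌉ = 4607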